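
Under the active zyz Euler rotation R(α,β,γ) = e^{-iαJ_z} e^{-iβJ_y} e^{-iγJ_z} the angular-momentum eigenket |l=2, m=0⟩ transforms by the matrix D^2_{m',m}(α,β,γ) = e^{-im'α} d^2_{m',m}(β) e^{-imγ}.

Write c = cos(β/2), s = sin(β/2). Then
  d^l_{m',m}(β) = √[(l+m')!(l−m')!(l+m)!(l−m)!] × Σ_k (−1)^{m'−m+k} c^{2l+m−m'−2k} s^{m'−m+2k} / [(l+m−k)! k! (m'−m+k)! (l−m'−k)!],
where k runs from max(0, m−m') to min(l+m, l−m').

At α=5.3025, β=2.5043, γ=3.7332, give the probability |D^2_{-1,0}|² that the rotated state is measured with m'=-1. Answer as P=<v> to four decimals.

P=0.3430

D^2_{-1,0}(5.3025,2.5043,3.7332) = e^{-i·-1·5.3025}·d^2_{-1,0}(2.5043)·e^{-i·0·3.7332}. Compute d first:
With c≡cos(β/2)=0.313281 and s≡sin(β/2)=0.949660, N=[1·6·2·2]^{1/2}=4.898979
k∈{1,2} keeps every argument non-negative
  k=1: (−1)^0·4.8990/(2)·0.3133^3·0.9497^1 = +0.071523
  k=2: (−1)^1·4.8990/(2)·0.3133^1·0.9497^3 = -0.657226
d^2_{-1,0}(2.5043) = +0.071523 -0.657226 = -0.585703
|D^2_{-1,0}|² = |d^2_{-1,0}(β)|² = (-0.585703)² = 0.343048 (the z-rotation phases have unit modulus)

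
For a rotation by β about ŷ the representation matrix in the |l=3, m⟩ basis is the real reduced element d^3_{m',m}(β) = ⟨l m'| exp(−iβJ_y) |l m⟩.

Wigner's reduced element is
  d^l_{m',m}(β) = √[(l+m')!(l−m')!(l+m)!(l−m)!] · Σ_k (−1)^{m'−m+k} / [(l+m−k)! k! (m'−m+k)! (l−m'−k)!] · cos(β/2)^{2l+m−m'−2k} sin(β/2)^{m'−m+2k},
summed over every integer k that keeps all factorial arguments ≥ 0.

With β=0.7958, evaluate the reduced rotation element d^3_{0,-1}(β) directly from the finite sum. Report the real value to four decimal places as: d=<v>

d^3_{0,-1}(β=0.7958) via Wigner's sum:
Half-angle: c=0.921877, s=0.387483. N=√(6·6·2·24)=41.569219
Admissible k: 0..2 (factorial args all ≥0)
  k=0: (−1)^1·41.5692/(12)·0.9219^5·0.3875^1 = -0.893733
  k=1: (−1)^2·41.5692/(4)·0.9219^3·0.3875^3 = +0.473685
  k=2: (−1)^3·41.5692/(12)·0.9219^1·0.3875^5 = -0.027895
d^3_{0,-1}(0.7958) = -0.893733 +0.473685 -0.027895 = -0.447944

d=-0.4479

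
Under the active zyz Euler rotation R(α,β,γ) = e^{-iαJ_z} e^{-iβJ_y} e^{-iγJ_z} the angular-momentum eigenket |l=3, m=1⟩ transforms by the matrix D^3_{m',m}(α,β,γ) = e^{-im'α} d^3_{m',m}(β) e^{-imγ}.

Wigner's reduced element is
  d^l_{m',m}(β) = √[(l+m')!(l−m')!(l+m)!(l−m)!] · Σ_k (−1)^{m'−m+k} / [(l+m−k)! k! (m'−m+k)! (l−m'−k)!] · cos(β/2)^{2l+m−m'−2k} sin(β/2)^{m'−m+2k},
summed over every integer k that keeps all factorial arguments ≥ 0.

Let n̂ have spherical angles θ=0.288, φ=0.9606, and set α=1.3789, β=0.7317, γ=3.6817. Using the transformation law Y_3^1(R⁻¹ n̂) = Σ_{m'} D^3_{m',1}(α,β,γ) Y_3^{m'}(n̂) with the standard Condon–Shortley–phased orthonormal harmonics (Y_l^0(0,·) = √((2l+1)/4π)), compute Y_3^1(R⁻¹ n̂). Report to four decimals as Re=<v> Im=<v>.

Need the full column D^3_{m',1} for m'=−3..3 at α=1.3789, β=0.7317, γ=3.6817.
cos(β/2)=0.933820, sin(β/2)=0.357743
d^3_{-3,1}: single k=4 term ⇒ +0.055317;  D = +0.049689+0.024310i
d^3_{-2,1}: k∈[3..4] ⇒ +0.235794 -0.017303 = +0.218492;  D = +0.131688-0.174347i
d^3_{-1,1}: k∈[2..4] ⇒ +0.583911 -0.114262 +0.002096 = +0.471745;  D = -0.315296-0.350901i
d^3_{0,1}: k∈[1..3] ⇒ +0.879990 -0.387450 +0.018954 = +0.511495;  D = -0.438685+0.263025i
d^3_{1,1}: k∈[0..2] ⇒ +0.663100 -0.778548 +0.085696 = -0.029751;  D = -0.010152-0.027966i
d^3_{2,1}: k∈[0..1] ⇒ -0.803318 +0.235794 = -0.567523;  D = -0.560604+0.088351i
d^3_{3,1}: single k=0 term ⇒ +0.376913;  D = +0.013408-0.376674i
Y_3^{m'}(θ=0.288,φ=0.9606) and Σ D·Y over m':
  (+0.0497+0.0243i)·(-0.0092-0.0025i)  (+0.1317-0.1743i)·(-0.0271-0.0743i)  (-0.3153-0.3509i)·(+0.1892-0.2706i)  (-0.4387+0.2630i)·(+0.5713+0.0000i)  (-0.0102-0.0280i)·(-0.1892-0.2706i)  (-0.5606+0.0884i)·(-0.0271+0.0743i)  (+0.0134-0.3767i)·(+0.0092-0.0025i)
Y_3^1(R⁻¹ n̂) = -0.419918+0.124294i

Re=-0.4199 Im=0.1243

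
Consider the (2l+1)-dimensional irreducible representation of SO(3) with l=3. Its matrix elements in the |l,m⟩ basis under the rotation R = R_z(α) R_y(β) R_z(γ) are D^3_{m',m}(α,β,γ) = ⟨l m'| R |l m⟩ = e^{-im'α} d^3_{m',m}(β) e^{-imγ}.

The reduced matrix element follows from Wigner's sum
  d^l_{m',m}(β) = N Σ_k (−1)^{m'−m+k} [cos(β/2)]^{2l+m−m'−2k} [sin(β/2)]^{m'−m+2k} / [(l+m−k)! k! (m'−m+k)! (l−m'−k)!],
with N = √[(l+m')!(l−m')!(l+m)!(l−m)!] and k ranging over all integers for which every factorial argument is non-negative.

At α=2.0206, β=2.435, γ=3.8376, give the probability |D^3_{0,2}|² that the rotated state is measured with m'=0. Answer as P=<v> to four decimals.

First d^3_{0,2}(β=2.435), then the phase factors e^{-i(0)α} and e^{-i(2)γ}:
Half-angle: c=0.345992, s=0.938237. N=√(6·6·120·1)=65.726707
The bounds max(0,m−m')=2 and min(l+m,l−m')=3 give 2 terms
  k=2: (−1)^0·65.7267/(12)·0.3460^4·0.9382^2 = +0.069096
  k=3: (−1)^1·65.7267/(12)·0.3460^2·0.9382^4 = -0.508095
d^3_{0,2}(2.435) = +0.069096 -0.508095 = -0.438999
|D^3_{0,2}|² = |d^3_{0,2}(β)|² = (-0.438999)² = 0.192720 (the z-rotation phases have unit modulus)

P=0.1927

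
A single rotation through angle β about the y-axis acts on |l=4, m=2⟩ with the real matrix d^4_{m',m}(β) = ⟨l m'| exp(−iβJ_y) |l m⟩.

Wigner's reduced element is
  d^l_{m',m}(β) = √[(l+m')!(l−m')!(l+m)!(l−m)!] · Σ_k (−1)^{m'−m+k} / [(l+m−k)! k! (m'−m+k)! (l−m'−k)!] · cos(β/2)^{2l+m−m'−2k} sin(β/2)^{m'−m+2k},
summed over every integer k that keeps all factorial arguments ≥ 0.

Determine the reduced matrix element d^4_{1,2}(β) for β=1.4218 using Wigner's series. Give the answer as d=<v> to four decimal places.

d^4_{1,2}(β=1.4218) via Wigner's sum:
With c≡cos(β/2)=0.757775 and s≡sin(β/2)=0.652516, N=[120·6·720·2]^{1/2}=1018.233765
k: max(0,(2)−(1))=1 … min(4+(2),4−(1))=3
  k=1: (−1)^0·1018.2338/(240)·0.7578^7·0.6525^1 = +0.397200
  k=2: (−1)^1·1018.2338/(48)·0.7578^5·0.6525^3 = -1.472587
  k=3: (−1)^2·1018.2338/(72)·0.7578^3·0.6525^5 = +0.727933
d^4_{1,2}(1.4218) = +0.397200 -1.472587 +0.727933 = -0.347454

d=-0.3475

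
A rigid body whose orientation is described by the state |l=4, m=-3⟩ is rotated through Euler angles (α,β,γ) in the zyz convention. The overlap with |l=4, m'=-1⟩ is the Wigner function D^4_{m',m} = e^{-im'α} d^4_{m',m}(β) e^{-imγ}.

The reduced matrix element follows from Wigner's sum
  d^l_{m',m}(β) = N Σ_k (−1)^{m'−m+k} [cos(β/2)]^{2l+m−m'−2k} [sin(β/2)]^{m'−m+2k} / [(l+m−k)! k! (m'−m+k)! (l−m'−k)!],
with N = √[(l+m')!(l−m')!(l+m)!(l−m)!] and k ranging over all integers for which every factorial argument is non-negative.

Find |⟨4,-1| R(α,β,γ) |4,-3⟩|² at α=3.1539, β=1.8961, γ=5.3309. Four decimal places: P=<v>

P=0.2119

D^4_{-1,-3}(3.1539,1.8961,5.3309) = e^{-i·-1·3.1539}·d^4_{-1,-3}(1.8961)·e^{-i·-3·5.3309}. Compute d first:
c=cos(1.8961/2)=0.583268, s=sin(1.8961/2)=0.812280; N=√[6·120·1·5040]=1904.940944
k: max(0,(-3)−(-1))=0 … min(4+(-3),4−(-1))=1
  k=0: (−1)^2·1904.9409/(240)·0.5833^6·0.8123^2 = +0.206201
  k=1: (−1)^3·1904.9409/(144)·0.5833^4·0.8123^4 = -0.666522
d^4_{-1,-3}(1.8961) = +0.206201 -0.666522 = -0.460321
|D^4_{-1,-3}|² = |d^4_{-1,-3}(β)|² = (-0.460321)² = 0.211895 (the z-rotation phases have unit modulus)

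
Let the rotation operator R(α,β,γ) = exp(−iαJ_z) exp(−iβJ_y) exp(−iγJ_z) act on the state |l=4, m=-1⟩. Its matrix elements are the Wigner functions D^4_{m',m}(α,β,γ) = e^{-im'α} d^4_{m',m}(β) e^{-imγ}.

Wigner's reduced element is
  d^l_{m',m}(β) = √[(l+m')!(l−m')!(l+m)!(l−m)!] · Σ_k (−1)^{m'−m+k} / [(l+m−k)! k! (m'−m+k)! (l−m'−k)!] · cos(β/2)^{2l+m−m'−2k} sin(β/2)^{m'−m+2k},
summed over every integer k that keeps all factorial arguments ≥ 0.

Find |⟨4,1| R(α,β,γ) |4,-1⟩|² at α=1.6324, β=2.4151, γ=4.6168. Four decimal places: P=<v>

P=0.1108

First d^4_{1,-1}(β=2.4151), then the phase factors e^{-i(1)α} and e^{-i(-1)γ}:
With c≡cos(β/2)=0.355311 and s≡sin(β/2)=0.934748, N=[120·6·6·120]^{1/2}=720.000000
The bounds max(0,m−m')=0 and min(l+m,l−m')=3 give 4 terms
  k=0: (−1)^2·720.0000/(72)·0.3553^6·0.9347^2 = +0.017581
  k=1: (−1)^3·720.0000/(24)·0.3553^4·0.9347^4 = -0.365033
  k=2: (−1)^4·720.0000/(48)·0.3553^2·0.9347^6 = +1.263210
  k=3: (−1)^5·720.0000/(720)·0.3553^0·0.9347^8 = -0.582851
d^4_{1,-1}(2.4151) = +0.017581 -0.365033 +1.263210 -0.582851 = +0.332907
|D^4_{1,-1}|² = |d^4_{1,-1}(β)|² = (+0.332907)² = 0.110827 (the z-rotation phases have unit modulus)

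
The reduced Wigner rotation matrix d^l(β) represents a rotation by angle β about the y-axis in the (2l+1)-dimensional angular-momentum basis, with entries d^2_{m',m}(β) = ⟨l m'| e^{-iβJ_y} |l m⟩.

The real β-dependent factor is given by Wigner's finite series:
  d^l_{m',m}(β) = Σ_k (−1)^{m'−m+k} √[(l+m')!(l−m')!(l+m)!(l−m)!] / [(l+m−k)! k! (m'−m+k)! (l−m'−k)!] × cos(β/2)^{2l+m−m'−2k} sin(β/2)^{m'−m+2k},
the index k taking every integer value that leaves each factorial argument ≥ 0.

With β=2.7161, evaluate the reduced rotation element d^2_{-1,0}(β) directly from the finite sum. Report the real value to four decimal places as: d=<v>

d^2_{-1,0}(β=2.7161) via Wigner's sum:
Half-angle: c=0.211145, s=0.977455. N=√(1·6·2·2)=4.898979
k: max(0,(0)−(-1))=1 … min(2+(0),2−(-1))=2
  k=1: (−1)^0·4.8990/(2)·0.2111^3·0.9775^1 = +0.022538
  k=2: (−1)^1·4.8990/(2)·0.2111^1·0.9775^3 = -0.482999
d^2_{-1,0}(2.7161) = +0.022538 -0.482999 = -0.460461

d=-0.4605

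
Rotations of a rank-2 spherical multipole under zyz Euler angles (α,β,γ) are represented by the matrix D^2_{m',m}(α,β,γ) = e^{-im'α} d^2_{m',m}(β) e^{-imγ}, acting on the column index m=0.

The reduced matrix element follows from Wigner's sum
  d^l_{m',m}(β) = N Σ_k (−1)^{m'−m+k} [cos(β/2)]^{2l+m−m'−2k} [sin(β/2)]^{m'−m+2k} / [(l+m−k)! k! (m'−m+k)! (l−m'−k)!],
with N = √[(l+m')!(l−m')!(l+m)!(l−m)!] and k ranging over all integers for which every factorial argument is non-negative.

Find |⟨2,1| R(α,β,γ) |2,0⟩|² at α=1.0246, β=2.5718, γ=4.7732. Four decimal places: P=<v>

Split into d^2_{1,0}(β=2.5718) × two z-phases.
c=cos(2.5718/2)=0.281058, s=sin(2.5718/2)=0.959691; N=√[6·1·2·2]=4.898979
k: max(0,(0)−(1))=0 … min(2+(0),2−(1))=1
  k=0: (−1)^1·4.8990/(2)·0.2811^3·0.9597^1 = -0.052191
  k=1: (−1)^2·4.8990/(2)·0.2811^1·0.9597^3 = +0.608507
d^2_{1,0}(2.5718) = -0.052191 +0.608507 = +0.556316
|D^2_{1,0}|² = |d^2_{1,0}(β)|² = (+0.556316)² = 0.309488 (the z-rotation phases have unit modulus)

P=0.3095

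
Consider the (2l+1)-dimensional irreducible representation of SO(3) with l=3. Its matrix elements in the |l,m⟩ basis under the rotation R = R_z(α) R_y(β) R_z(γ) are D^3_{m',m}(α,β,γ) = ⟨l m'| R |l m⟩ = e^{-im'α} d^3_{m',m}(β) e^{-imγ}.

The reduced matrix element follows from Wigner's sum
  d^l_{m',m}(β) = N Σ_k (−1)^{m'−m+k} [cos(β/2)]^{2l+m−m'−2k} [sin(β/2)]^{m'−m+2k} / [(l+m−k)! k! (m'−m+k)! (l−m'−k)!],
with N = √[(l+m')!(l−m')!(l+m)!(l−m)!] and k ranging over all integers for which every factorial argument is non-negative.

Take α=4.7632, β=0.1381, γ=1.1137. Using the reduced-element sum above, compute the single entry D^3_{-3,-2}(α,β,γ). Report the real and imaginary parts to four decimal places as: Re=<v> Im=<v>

Split into d^3_{-3,-2}(β=0.1381) × two z-phases.
Half-angle: c=0.997617, s=0.068995. N=√(1·720·1·120)=293.938769
k∈{1} keeps every argument non-negative
  k=1: (−1)^0·293.9388/(120)·0.9976^5·0.0690^1 = +0.166999
d^3_{-3,-2}(0.1381) = +0.166999
Phases: e^{-i·(-3)·4.7632}=-0.151843+0.988405i, e^{-i·(-2)·1.1137}=-0.610430+0.792070i ⇒ D=-0.115262-0.120844i

Re=-0.1153 Im=-0.1208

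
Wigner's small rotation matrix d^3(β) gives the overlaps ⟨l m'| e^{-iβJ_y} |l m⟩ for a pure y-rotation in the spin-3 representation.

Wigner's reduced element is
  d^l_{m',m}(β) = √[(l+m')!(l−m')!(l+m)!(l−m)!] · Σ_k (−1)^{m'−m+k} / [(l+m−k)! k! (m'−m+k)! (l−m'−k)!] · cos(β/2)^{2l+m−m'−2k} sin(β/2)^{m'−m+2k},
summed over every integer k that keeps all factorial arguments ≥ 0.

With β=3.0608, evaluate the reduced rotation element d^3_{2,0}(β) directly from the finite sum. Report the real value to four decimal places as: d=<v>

d^3_{2,0}(β=3.0608) via Wigner's sum:
Half-angle: c=0.040385, s=0.999184. N=√(120·1·6·6)=65.726707
Admissible k: 0..1 (factorial args all ≥0)
  k=0: (−1)^2·65.7267/(12)·0.0404^4·0.9992^2 = +0.000015
  k=1: (−1)^3·65.7267/(12)·0.0404^2·0.9992^4 = -0.008904
d^3_{2,0}(3.0608) = +0.000015 -0.008904 = -0.008890

d=-0.0089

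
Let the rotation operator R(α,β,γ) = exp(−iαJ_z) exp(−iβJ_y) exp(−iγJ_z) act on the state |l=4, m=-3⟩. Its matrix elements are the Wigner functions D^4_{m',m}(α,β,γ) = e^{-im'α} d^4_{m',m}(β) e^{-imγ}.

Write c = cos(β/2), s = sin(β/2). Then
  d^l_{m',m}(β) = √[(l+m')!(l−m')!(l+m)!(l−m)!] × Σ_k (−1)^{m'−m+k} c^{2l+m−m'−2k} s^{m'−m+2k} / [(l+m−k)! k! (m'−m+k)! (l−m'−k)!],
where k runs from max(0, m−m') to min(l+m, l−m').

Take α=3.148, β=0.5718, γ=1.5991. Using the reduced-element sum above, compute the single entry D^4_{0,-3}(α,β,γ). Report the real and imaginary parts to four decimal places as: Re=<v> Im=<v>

Re=-0.0167 Im=0.1964

First d^4_{0,-3}(β=0.5718), then the phase factors e^{-i(0)α} and e^{-i(-3)γ}:
Half-angle: c=0.959408, s=0.282021. N=√(24·24·1·5040)=1703.830978
k: max(0,(-3)−(0))=0 … min(4+(-3),4−(0))=1
  k=0: (−1)^3·1703.8310/(144)·0.9594^5·0.2820^3 = -0.215738
  k=1: (−1)^4·1703.8310/(144)·0.9594^3·0.2820^5 = +0.018642
d^4_{0,-3}(0.5718) = -0.215738 +0.018642 = -0.197096
Attach z-rotation phases: D = e^{-i(0)(3.148)}·(-0.197096)·e^{-i(-3)(1.5991)} = -0.016716+0.196386i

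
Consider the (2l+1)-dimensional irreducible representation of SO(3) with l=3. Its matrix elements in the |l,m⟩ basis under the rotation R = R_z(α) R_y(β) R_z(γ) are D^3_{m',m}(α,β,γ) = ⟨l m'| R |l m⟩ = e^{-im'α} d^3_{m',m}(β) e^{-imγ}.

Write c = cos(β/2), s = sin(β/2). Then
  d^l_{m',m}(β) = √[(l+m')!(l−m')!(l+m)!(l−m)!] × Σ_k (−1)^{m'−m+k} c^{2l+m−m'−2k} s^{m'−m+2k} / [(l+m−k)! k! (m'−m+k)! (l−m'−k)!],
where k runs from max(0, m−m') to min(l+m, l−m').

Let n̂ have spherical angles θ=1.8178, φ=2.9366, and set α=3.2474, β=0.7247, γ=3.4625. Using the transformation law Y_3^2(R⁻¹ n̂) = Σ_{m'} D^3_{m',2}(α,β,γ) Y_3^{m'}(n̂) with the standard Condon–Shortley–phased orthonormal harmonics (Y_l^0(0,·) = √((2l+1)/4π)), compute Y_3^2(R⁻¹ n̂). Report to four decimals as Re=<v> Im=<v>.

Re=0.0920 Im=-0.3457

Need the full column D^3_{m',2} for m'=−3..3 at α=3.2474, β=0.7247, γ=3.4625.
cos(β/2)=0.935066, sin(β/2)=0.354473
d^3_{-3,2}: single k=5 term ⇒ +0.012818;  D = -0.012150+0.004086i
d^3_{-2,2}: k∈[4..5] ⇒ +0.069022 -0.001984 = +0.067038;  D = +0.060930-0.027958i
d^3_{-1,2}: k∈[3..4] ⇒ +0.230306 -0.016548 = +0.213758;  D = -0.183779+0.109168i
d^3_{0,2}: k∈[2..3] ⇒ +0.526133 -0.075609 = +0.450524;  D = +0.360874-0.269706i
d^3_{1,2}: k∈[1..2] ⇒ +0.801300 -0.230306 = +0.570994;  D = -0.418714+0.388217i
d^3_{2,2}: k∈[0..1] ⇒ +0.668428 -0.480292 = +0.188136;  D = +0.123681-0.141768i
d^3_{3,2}: single k=0 term ⇒ -0.620684;  D = +0.356363-0.508187i
Y_3^{m'}(θ=1.8178,φ=2.9366) and Σ D·Y over m':
  (-0.0121+0.0041i)·(-0.3107-0.2195i)  (+0.0609-0.0280i)·(-0.2155-0.0936i)  (-0.1838+0.1092i)·(+0.2151+0.0447i)  (+0.3609-0.2697i)·(+0.2465+0.0000i)  (-0.4187+0.3882i)·(-0.2151+0.0447i)  (+0.1237-0.1418i)·(-0.2155+0.0936i)  (+0.3564-0.5082i)·(+0.3107-0.2195i)
Y_3^2(R⁻¹ n̂) = +0.091974-0.345688i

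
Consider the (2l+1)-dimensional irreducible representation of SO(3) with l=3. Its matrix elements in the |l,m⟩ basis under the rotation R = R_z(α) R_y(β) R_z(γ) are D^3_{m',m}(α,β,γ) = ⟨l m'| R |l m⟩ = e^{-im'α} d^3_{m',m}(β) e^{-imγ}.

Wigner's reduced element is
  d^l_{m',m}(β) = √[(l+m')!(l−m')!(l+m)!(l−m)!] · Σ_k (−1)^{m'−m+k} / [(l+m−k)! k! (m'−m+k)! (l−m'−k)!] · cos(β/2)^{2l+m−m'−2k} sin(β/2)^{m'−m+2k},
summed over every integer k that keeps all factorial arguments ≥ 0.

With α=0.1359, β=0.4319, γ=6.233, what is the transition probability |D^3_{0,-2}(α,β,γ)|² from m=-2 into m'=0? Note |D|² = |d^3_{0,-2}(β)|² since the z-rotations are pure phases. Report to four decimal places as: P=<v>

D^3_{0,-2}(0.1359,0.4319,6.233) = e^{-i·0·0.1359}·d^3_{0,-2}(0.4319)·e^{-i·-2·6.233}. Compute d first:
With c≡cos(β/2)=0.976773 and s≡sin(β/2)=0.214275, N=[6·6·1·120]^{1/2}=65.726707
Admissible k: 0..1 (factorial args all ≥0)
  k=0: (−1)^2·65.7267/(12)·0.9768^4·0.2143^2 = +0.228918
  k=1: (−1)^3·65.7267/(12)·0.9768^2·0.2143^4 = -0.011016
d^3_{0,-2}(0.4319) = +0.228918 -0.011016 = +0.217902
|D^3_{0,-2}|² = |d^3_{0,-2}(β)|² = (+0.217902)² = 0.047481 (the z-rotation phases have unit modulus)

P=0.0475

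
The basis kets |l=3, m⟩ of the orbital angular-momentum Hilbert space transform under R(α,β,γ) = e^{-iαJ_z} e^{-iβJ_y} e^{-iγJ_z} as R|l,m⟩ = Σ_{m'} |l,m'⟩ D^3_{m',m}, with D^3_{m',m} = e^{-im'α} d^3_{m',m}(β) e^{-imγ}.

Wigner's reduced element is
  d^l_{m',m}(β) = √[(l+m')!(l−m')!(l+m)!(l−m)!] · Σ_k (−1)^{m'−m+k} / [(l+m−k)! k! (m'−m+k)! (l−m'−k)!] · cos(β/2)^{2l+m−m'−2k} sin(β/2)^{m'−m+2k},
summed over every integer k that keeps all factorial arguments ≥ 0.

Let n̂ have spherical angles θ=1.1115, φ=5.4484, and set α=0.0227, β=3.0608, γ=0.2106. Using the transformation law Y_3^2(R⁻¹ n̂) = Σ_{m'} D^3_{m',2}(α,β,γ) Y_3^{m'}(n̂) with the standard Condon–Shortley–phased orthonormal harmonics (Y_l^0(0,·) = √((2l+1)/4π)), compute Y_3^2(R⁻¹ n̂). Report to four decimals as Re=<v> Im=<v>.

Need the full column D^3_{m',2} for m'=−3..3 at α=0.0227, β=3.0608, γ=0.2106.
cos(β/2)=0.040385, sin(β/2)=0.999184
d^3_{-3,2}: single k=5 term ⇒ +0.098521;  D = +0.092442-0.034069i
d^3_{-2,2}: k∈[4..5] ⇒ +0.008128 -0.995115 = -0.986987;  D = -0.918109+0.362241i
d^3_{-1,2}: k∈[3..4] ⇒ +0.000416 -0.127190 = -0.126774;  D = -0.116841+0.049193i
d^3_{0,2}: k∈[2..3] ⇒ +0.000015 -0.008904 = -0.008890;  D = -0.008113+0.003635i
d^3_{1,2}: k∈[1..2] ⇒ +0.000000 -0.000416 = -0.000415;  D = -0.000375+0.000178i
d^3_{2,2}: k∈[0..1] ⇒ +0.000000 -0.000013 = -0.000013;  D = -0.000012+0.000006i
d^3_{3,2}: single k=0 term ⇒ -0.000000;  D = -0.000000+0.000000i
Y_3^{m'}(θ=1.1115,φ=5.4484) and Σ D·Y over m':
  (+0.0924-0.0341i)·(-0.2415+0.1788i)  (-0.9181+0.3622i)·(-0.0359+0.3622i)  (-0.1168+0.0492i)·(-0.0034-0.0037i)  (-0.0081+0.0036i)·(-0.3337+0.0000i)  (-0.0004+0.0002i)·(+0.0034-0.0037i)  (-0.0000+0.0000i)·(-0.0359-0.3622i)  (-0.0000+0.0000i)·(+0.2415+0.1788i)
Y_3^2(R⁻¹ n̂) = -0.111212-0.321770i

Re=-0.1112 Im=-0.3218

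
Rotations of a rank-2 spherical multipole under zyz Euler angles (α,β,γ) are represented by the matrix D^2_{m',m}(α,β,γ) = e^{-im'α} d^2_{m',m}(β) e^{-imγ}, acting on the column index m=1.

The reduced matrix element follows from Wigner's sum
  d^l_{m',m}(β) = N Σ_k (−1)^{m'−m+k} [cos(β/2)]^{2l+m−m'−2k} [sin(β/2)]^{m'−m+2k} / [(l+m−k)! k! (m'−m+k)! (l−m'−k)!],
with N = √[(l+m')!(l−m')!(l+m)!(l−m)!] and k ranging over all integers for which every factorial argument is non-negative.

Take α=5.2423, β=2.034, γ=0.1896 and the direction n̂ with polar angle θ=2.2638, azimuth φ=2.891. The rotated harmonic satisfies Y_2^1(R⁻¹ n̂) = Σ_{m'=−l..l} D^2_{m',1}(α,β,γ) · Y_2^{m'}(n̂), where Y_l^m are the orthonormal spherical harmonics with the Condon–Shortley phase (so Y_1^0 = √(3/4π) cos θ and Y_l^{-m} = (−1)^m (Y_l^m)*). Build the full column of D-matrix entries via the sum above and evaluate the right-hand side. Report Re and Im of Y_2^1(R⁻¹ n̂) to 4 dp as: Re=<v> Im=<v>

Need the full column D^2_{m',1} for m'=−2..2 at α=5.2423, β=2.034, γ=0.1896.
cos(β/2)=0.525920, sin(β/2)=0.850534
d^2_{-2,1}: single k=3 term ⇒ +0.647180;  D = -0.417209-0.494751i
d^2_{-1,1}: k∈[2..3] ⇒ +0.600266 -0.523319 = +0.076947;  D = +0.025683-0.072534i
d^2_{0,1}: k∈[1..2] ⇒ +0.303058 -0.792630 = -0.489572;  D = -0.480798+0.092268i
d^2_{1,1}: k∈[0..1] ⇒ +0.076503 -0.600266 = -0.523763;  D = -0.345169-0.393937i
d^2_{2,1}: single k=0 term ⇒ -0.247446;  D = +0.078161-0.234777i
Y_2^{m'}(θ=2.2638,φ=2.891) and Σ D·Y over m':
  (-0.4172-0.4948i)·(+0.2005+0.1098i)  (+0.0257-0.0725i)·(+0.3678+0.0942i)  (-0.4808+0.0923i)·(+0.0708+0.0000i)  (-0.3452-0.3939i)·(-0.3678+0.0942i)  (+0.0782-0.2348i)·(+0.2005-0.1098i)
Y_2^1(R⁻¹ n̂) = +0.106884-0.106017i

Re=0.1069 Im=-0.1060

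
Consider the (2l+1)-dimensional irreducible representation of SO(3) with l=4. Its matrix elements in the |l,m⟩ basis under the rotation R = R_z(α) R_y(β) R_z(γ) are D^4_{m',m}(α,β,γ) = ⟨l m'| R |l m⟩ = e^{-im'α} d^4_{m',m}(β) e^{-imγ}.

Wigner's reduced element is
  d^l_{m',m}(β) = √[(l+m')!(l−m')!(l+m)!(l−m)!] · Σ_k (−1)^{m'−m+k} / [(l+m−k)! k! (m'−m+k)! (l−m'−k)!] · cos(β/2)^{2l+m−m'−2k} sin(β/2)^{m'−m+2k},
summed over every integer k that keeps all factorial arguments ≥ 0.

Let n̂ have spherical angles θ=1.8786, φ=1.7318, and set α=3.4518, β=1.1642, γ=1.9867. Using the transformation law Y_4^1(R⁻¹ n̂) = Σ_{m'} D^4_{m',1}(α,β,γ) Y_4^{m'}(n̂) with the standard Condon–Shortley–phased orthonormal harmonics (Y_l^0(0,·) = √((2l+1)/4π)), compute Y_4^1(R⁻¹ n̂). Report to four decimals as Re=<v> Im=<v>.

Re=0.2884 Im=-0.0538

Need the full column D^4_{m',1} for m'=−4..4 at α=3.4518, β=1.1642, γ=1.9867.
cos(β/2)=0.835310, sin(β/2)=0.549779
d^4_{-4,1}: single k=5 term ⇒ +0.219068;  D = +0.160905-0.148662i
d^4_{-3,1}: k∈[4..5] ⇒ +0.588387 -0.152931 = +0.435456;  D = -0.214371+0.379035i
d^4_{-2,1}: k∈[3..5] ⇒ +0.955693 -0.620999 +0.053803 = +0.388496;  D = +0.078899-0.380400i
d^4_{-1,1}: k∈[2..5] ⇒ +1.026745 -1.334337 +0.289013 -0.008347 = -0.026925;  D = -0.002841-0.026775i
d^4_{0,1}: k∈[1..4] ⇒ +0.697649 -1.813300 +0.785509 -0.056713 = -0.386855;  D = +0.156296+0.353876i
d^4_{1,1}: k∈[0..3] ⇒ +0.237018 -1.540118 +1.334337 -0.192675 = -0.161438;  D = -0.107190-0.120718i
d^4_{2,1}: k∈[0..2] ⇒ -0.661848 +1.433540 -0.414000 = +0.357692;  D = -0.307806-0.182205i
d^4_{3,1}: k∈[0..1] ⇒ +0.814954 -0.588387 = +0.226567;  D = +0.220893+0.050387i
d^4_{4,1}: single k=0 term ⇒ -0.505705;  D = +0.503839-0.043405i
Y_4^{m'}(θ=1.8786,φ=1.7318) and Σ D·Y over m':
  (+0.1609-0.1487i)·(+0.2919-0.2192i)  (-0.2144+0.3790i)·(-0.1524-0.2907i)  (+0.0789-0.3804i)·(+0.1030-0.0344i)  (-0.0028-0.0268i)·(-0.0516-0.3179i)  (+0.1563+0.3539i)·(+0.0573+0.0000i)  (-0.1072-0.1207i)·(+0.0516-0.3179i)  (-0.3078-0.1822i)·(+0.1030+0.0344i)  (+0.2209+0.0504i)·(+0.1524-0.2907i)  (+0.5038-0.0434i)·(+0.2919+0.2192i)
Y_4^1(R⁻¹ n̂) = +0.288432-0.053773i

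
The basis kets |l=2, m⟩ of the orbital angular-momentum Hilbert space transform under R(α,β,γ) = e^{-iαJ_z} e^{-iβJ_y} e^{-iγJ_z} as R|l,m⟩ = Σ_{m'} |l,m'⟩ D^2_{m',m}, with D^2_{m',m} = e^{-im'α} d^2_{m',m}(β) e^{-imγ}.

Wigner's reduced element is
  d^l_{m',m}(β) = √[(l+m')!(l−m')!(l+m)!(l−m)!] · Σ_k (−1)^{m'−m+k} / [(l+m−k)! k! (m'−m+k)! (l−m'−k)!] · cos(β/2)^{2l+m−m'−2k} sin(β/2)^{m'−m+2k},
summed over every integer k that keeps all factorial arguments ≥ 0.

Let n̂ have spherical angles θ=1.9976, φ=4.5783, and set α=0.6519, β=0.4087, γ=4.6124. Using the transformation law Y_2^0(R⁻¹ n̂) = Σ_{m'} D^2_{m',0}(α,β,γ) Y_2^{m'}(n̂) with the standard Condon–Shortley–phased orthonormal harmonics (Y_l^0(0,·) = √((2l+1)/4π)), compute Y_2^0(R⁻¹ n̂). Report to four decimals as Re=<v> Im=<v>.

Need the full column D^2_{m',0} for m'=−2..2 at α=0.6519, β=0.4087, γ=4.6124.
cos(β/2)=0.979193, sin(β/2)=0.202931
d^2_{-2,0}: single k=2 term ⇒ +0.096718;  D = +0.025518+0.093291i
d^2_{-1,0}: k∈[1..2] ⇒ +0.466690 -0.020044 = +0.446646;  D = +0.355053+0.270979i
d^2_{0,0}: k∈[0..2] ⇒ +0.919334 -0.157940 +0.001696 = +0.763090;  D = +0.763090+0.000000i
d^2_{1,0}: k∈[0..1] ⇒ -0.466690 +0.020044 = -0.446646;  D = -0.355053+0.270979i
d^2_{2,0}: single k=0 term ⇒ +0.096718;  D = +0.025518-0.093291i
Y_2^{m'}(θ=1.9976,φ=4.5783) and Σ D·Y over m':
  (+0.0255+0.0933i)·(-0.3086-0.0848i)  (+0.3551+0.2710i)·(+0.0389-0.2885i)  (+0.7631+0.0000i)·(-0.1532+0.0000i)  (-0.3551+0.2710i)·(-0.0389-0.2885i)  (+0.0255-0.0933i)·(-0.3086+0.0848i)
Y_2^0(R⁻¹ n̂) = +0.067124+0.000000i

Re=0.0671 Im=0.0000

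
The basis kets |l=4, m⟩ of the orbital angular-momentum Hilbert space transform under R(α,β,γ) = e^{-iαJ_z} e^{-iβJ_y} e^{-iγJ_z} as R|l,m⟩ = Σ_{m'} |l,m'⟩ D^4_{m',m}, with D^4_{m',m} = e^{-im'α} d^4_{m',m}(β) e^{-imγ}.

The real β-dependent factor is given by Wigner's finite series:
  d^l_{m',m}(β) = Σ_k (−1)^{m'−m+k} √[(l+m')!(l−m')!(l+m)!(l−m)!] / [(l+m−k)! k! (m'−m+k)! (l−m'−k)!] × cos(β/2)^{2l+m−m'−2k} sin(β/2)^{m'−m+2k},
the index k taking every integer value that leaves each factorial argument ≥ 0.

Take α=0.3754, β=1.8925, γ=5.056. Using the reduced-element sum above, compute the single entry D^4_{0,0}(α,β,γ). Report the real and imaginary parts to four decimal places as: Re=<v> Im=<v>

D^4_{0,0}(0.3754,1.8925,5.056) = e^{-i·0·0.3754}·d^4_{0,0}(1.8925)·e^{-i·0·5.056}. Compute d first:
With c≡cos(β/2)=0.584729 and s≡sin(β/2)=0.811228, N=[24·24·24·24]^{1/2}=576.000000
The bounds max(0,m−m')=0 and min(l+m,l−m')=4 give 5 terms
  k=0: (−1)^0·576.0000/(576)·0.5847^8·0.8112^0 = +0.013666
  k=1: (−1)^1·576.0000/(36)·0.5847^6·0.8112^2 = -0.420858
  k=2: (−1)^2·576.0000/(16)·0.5847^4·0.8112^4 = +1.822614
  k=3: (−1)^3·576.0000/(36)·0.5847^2·0.8112^6 = -1.559153
  k=4: (−1)^4·576.0000/(576)·0.5847^0·0.8112^8 = +0.187562
d^4_{0,0}(1.8925) = +0.013666 -0.420858 +1.822614 -1.559153 +0.187562 = +0.043831
D = (+1.000000+0.000000i)·(+0.043831)·(+1.000000+0.000000i) = +0.043831+0.000000i

Re=0.0438 Im=0.0000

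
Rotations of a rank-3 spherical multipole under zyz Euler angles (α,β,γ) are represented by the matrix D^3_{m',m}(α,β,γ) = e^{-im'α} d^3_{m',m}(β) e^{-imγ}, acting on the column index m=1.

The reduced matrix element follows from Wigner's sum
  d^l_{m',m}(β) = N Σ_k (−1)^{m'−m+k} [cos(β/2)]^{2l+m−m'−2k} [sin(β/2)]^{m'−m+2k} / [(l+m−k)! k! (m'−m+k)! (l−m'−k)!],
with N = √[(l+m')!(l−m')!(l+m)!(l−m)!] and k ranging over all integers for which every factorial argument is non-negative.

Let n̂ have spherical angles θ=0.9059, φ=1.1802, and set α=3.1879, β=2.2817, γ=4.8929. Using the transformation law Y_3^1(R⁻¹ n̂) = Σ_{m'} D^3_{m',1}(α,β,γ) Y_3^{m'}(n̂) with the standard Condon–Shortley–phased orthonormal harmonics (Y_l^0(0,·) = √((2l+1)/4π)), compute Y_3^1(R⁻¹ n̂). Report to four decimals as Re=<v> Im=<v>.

Need the full column D^3_{m',1} for m'=−3..3 at α=3.1879, β=2.2817, γ=4.8929.
cos(β/2)=0.416822, sin(β/2)=0.908988
d^3_{-3,1}: single k=4 term ⇒ +0.459388;  D = -0.019100-0.458991i
d^3_{-2,1}: k∈[3..4] ⇒ +0.343999 -0.817978 = -0.473980;  D = -0.041607-0.472150i
d^3_{-1,1}: k∈[2..4] ⇒ +0.149648 -0.948908 +0.564091 = -0.235169;  D = +0.031466+0.233055i
d^3_{0,1}: k∈[1..3] ⇒ +0.039619 -0.565247 +0.896050 = +0.370422;  D = +0.066503+0.364403i
d^3_{1,1}: k∈[0..2] ⇒ +0.005244 -0.199530 +0.711681 = +0.517395;  D = -0.116351-0.504143i
d^3_{2,1}: k∈[0..1] ⇒ -0.036167 +0.343999 = +0.307832;  D = +0.083035+0.296421i
d^3_{3,1}: single k=0 term ⇒ +0.096597;  D = -0.030334-0.091711i
Y_3^{m'}(θ=0.9059,φ=1.1802) and Σ D·Y over m':
  (-0.0191-0.4590i)·(-0.1874+0.0790i)  (-0.0416-0.4721i)·(-0.2773-0.2750i)  (+0.0315+0.2331i)·(+0.0875-0.2124i)  (+0.0665+0.3644i)·(-0.2525+0.0000i)  (-0.1164-0.5041i)·(-0.0875-0.2124i)  (+0.0830+0.2964i)·(-0.2773+0.2750i)  (-0.0303-0.0917i)·(+0.1874+0.0790i)
Y_3^1(R⁻¹ n̂) = -0.242875+0.138424i

Re=-0.2429 Im=0.1384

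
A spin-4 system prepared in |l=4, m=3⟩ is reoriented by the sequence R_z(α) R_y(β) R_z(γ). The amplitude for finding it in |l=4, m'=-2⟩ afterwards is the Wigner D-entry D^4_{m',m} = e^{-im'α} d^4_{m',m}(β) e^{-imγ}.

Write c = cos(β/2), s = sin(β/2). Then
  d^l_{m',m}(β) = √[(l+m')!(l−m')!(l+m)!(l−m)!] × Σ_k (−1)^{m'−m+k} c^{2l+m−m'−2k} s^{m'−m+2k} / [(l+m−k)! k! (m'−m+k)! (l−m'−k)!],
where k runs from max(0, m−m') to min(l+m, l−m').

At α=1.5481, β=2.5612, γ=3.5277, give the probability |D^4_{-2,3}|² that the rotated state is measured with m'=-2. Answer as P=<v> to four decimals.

Split into d^4_{-2,3}(β=2.5612) × two z-phases.
With c≡cos(β/2)=0.286140 and s≡sin(β/2)=0.958188, N=[2·720·5040·1]^{1/2}=2693.993318
k∈{5,6} keeps every argument non-negative
  k=5: (−1)^0·2693.9933/(240)·0.2861^3·0.9582^5 = +0.212410
  k=6: (−1)^1·2693.9933/(720)·0.2861^1·0.9582^7 = -0.793958
d^4_{-2,3}(2.5612) = +0.212410 -0.793958 = -0.581547
|D^4_{-2,3}|² = |d^4_{-2,3}(β)|² = (-0.581547)² = 0.338197 (the z-rotation phases have unit modulus)

P=0.3382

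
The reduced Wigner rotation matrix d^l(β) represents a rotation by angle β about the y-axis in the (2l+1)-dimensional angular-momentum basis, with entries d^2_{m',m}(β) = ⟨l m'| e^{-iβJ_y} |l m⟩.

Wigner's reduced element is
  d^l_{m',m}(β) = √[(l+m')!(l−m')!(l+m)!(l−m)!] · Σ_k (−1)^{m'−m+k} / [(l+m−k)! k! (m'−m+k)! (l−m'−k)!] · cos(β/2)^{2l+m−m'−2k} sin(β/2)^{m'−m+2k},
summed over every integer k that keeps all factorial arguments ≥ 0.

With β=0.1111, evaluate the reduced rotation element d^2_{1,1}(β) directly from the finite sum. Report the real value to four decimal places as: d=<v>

d^2_{1,1}(β=0.1111) via Wigner's sum:
With c≡cos(β/2)=0.998457 and s≡sin(β/2)=0.055521, N=[6·1·6·1]^{1/2}=6.000000
Admissible k: 0..1 (factorial args all ≥0)
  k=0: (−1)^0·6.0000/(6)·0.9985^4·0.0555^0 = +0.993844
  k=1: (−1)^1·6.0000/(2)·0.9985^2·0.0555^2 = -0.009219
d^2_{1,1}(0.1111) = +0.993844 -0.009219 = +0.984625

d=0.9846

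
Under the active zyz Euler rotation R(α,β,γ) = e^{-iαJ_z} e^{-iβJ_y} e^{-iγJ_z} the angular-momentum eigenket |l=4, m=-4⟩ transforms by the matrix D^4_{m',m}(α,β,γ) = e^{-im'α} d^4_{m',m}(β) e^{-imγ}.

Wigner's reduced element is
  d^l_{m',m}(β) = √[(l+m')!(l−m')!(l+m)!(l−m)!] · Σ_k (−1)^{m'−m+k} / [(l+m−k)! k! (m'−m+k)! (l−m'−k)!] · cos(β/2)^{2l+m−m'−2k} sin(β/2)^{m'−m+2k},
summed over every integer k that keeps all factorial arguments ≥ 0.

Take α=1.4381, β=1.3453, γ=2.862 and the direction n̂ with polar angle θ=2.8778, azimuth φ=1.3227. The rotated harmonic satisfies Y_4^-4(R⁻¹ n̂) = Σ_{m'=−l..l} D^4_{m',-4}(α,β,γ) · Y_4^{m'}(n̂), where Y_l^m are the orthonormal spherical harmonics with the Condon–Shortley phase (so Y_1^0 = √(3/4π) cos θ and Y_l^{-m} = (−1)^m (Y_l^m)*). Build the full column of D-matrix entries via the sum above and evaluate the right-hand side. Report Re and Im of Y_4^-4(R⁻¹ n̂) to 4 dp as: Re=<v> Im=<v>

Need the full column D^4_{m',-4} for m'=−4..4 at α=1.4381, β=1.3453, γ=2.862.
cos(β/2)=0.782173, sin(β/2)=0.623061
d^4_{-4,-4}: single k=0 term ⇒ +0.140095;  D = -0.010967-0.139666i
d^4_{-3,-4}: single k=0 term ⇒ -0.315643;  D = +0.315177+0.017143i
d^4_{-2,-4}: single k=0 term ⇒ +0.470390;  D = -0.087466+0.462186i
d^4_{-1,-4}: single k=0 term ⇒ -0.529908;  D = -0.503053-0.166555i
d^4_{0,-4}: single k=0 term ⇒ +0.471936;  D = +0.206306-0.424454i
d^4_{1,-4}: single k=0 term ⇒ -0.336245;  D = +0.280309+0.185708i
d^4_{2,-4}: single k=0 term ⇒ +0.189395;  D = -0.124573+0.142660i
d^4_{3,-4}: single k=0 term ⇒ -0.080642;  D = -0.053191-0.060612i
d^4_{4,-4}: single k=0 term ⇒ +0.022711;  D = +0.018902-0.012590i
Y_4^{m'}(θ=2.8778,φ=1.3227) and Σ D·Y over m':
  (-0.0110-0.1397i)·(+0.0011+0.0017i)  (+0.3152+0.0171i)·(+0.0145-0.0158i)  (-0.0875+0.4622i)·(-0.1105-0.0598i)  (-0.5031-0.1666i)·(-0.1031+0.4068i)  (+0.2063-0.4245i)·(+0.5757+0.0000i)  (+0.2803+0.1857i)·(+0.1031+0.4068i)  (-0.1246+0.1427i)·(-0.1105+0.0598i)  (-0.0532-0.0606i)·(-0.0145-0.0158i)  (+0.0189-0.0126i)·(+0.0011-0.0017i)
Y_4^-4(R⁻¹ n̂) = +0.239137-0.370947i

Re=0.2391 Im=-0.3709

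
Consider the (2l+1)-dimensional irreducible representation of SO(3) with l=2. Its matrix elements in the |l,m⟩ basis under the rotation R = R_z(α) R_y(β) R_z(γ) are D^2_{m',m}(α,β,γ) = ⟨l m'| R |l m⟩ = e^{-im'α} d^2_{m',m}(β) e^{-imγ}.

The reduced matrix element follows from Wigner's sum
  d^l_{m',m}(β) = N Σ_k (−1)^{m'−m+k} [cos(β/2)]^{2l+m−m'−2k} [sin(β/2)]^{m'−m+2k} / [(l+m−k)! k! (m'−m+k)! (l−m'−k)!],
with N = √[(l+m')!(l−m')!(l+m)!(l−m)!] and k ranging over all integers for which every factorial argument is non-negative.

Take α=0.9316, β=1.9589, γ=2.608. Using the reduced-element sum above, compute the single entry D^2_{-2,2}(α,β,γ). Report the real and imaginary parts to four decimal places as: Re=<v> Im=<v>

Re=-0.4645 Im=0.0996

D^2_{-2,2}(0.9316,1.9589,2.608) = e^{-i·-2·0.9316}·d^2_{-2,2}(1.9589)·e^{-i·2·2.608}. Compute d first:
Half-angle: c=0.557479, s=0.830191. N=√(1·24·24·1)=24.000000
k∈{4} keeps every argument non-negative
  k=4: (−1)^0·24.0000/(24)·0.5575^0·0.8302^4 = +0.475020
d^2_{-2,2}(1.9589) = +0.475020
Phases: e^{-i·(-2)·0.9316}=-0.288255+0.957554i, e^{-i·(2)·2.608}=+0.482591+0.875846i ⇒ D=-0.464464+0.099583i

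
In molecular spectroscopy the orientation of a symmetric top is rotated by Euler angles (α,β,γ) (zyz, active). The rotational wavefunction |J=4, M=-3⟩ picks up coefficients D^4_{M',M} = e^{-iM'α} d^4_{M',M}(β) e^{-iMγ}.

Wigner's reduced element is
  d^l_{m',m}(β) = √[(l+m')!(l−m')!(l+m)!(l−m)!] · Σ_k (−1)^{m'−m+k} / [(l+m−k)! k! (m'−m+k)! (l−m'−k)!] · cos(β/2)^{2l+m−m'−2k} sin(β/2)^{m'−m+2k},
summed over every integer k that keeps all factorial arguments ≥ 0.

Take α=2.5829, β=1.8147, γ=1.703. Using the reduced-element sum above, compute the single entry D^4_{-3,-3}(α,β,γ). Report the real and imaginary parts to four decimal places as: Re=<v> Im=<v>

Re=-0.2072 Im=-0.0621

D^4_{-3,-3}(2.5829,1.8147,1.703) = e^{-i·-3·2.5829}·d^4_{-3,-3}(1.8147)·e^{-i·-3·1.703}. Compute d first:
With c≡cos(β/2)=0.615836 and s≡sin(β/2)=0.787875, N=[1·5040·1·5040]^{1/2}=5040.000000
k: max(0,(-3)−(-3))=0 … min(4+(-3),4−(-3))=1
  k=0: (−1)^0·5040.0000/(5040)·0.6158^8·0.7879^0 = +0.020688
  k=1: (−1)^1·5040.0000/(720)·0.6158^6·0.7879^2 = -0.237029
d^4_{-3,-3}(1.8147) = +0.020688 -0.237029 = -0.216341
Attach z-rotation phases: D = e^{-i(-3)(2.5829)}·(-0.216341)·e^{-i(-3)(1.703)} = -0.207225-0.062139i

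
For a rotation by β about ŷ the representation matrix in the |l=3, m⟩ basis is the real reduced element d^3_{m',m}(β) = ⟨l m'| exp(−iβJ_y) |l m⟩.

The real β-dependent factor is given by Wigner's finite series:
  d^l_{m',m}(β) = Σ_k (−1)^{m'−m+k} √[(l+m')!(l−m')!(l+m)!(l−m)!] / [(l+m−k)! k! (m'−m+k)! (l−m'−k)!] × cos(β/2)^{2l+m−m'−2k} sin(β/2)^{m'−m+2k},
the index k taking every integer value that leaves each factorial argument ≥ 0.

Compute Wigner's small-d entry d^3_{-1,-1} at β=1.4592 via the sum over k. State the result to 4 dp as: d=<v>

d^3_{-1,-1}(β=1.4592) via Wigner's sum:
With c≡cos(β/2)=0.745441 and s≡sin(β/2)=0.666572, N=[2·24·2·24]^{1/2}=48.000000
Admissible k: 0..2 (factorial args all ≥0)
  k=0: (−1)^0·48.0000/(48)·0.7454^6·0.6666^0 = +0.171585
  k=1: (−1)^1·48.0000/(6)·0.7454^4·0.6666^2 = -1.097582
  k=2: (−1)^2·48.0000/(8)·0.7454^2·0.6666^4 = +0.658211
d^3_{-1,-1}(1.4592) = +0.171585 -1.097582 +0.658211 = -0.267786

d=-0.2678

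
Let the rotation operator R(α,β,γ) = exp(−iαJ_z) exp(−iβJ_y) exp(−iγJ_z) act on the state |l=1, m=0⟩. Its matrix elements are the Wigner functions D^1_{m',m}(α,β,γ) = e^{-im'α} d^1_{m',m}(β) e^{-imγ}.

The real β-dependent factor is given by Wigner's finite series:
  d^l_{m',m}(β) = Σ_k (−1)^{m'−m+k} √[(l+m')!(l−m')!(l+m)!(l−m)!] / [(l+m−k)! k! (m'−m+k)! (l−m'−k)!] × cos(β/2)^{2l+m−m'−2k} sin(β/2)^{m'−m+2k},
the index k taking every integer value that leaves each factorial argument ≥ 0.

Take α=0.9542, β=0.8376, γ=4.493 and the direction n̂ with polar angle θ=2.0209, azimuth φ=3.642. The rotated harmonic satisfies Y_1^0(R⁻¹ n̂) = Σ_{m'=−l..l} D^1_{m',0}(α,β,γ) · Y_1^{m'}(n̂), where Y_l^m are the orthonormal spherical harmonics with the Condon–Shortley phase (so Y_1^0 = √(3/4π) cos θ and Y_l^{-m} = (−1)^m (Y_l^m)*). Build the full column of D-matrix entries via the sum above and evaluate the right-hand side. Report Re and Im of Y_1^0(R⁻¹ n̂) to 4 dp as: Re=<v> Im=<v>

Need the full column D^1_{m',0} for m'=−1..1 at α=0.9542, β=0.8376, γ=4.493.
cos(β/2)=0.913578, sin(β/2)=0.406664
d^1_{-1,0}: single k=1 term ⇒ +0.525408;  D = +0.303823+0.428655i
d^1_{0,0}: k∈[0..1] ⇒ +0.834624 -0.165376 = +0.669248;  D = +0.669248+0.000000i
d^1_{1,0}: single k=0 term ⇒ -0.525408;  D = -0.303823+0.428655i
Y_1^{m'}(θ=2.0209,φ=3.642) and Σ D·Y over m':
  (+0.3038+0.4287i)·(-0.2729+0.1493i)  (+0.6692+0.0000i)·(-0.2126+0.0000i)  (-0.3038+0.4287i)·(+0.2729+0.1493i)
Y_1^0(R⁻¹ n̂) = -0.436070+0.000000i

Re=-0.4361 Im=0.0000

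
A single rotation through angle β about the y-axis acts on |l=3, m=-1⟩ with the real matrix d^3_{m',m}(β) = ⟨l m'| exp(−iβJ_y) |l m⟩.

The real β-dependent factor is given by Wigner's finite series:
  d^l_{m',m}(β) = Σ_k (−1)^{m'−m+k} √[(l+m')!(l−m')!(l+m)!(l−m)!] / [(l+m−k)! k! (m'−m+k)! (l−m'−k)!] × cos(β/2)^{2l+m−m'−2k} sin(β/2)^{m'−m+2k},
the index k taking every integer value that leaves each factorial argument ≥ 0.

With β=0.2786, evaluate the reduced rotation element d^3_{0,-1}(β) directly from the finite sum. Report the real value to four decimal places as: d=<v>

d^3_{0,-1}(β=0.2786) via Wigner's sum:
With c≡cos(β/2)=0.990313 and s≡sin(β/2)=0.138850, N=[6·6·2·24]^{1/2}=41.569219
k∈{0,1,2} keeps every argument non-negative
  k=0: (−1)^1·41.5692/(12)·0.9903^5·0.1388^1 = -0.458142
  k=1: (−1)^2·41.5692/(4)·0.9903^3·0.1388^3 = +0.027019
  k=2: (−1)^3·41.5692/(12)·0.9903^1·0.1388^5 = -0.000177
d^3_{0,-1}(0.2786) = -0.458142 +0.027019 -0.000177 = -0.431300

d=-0.4313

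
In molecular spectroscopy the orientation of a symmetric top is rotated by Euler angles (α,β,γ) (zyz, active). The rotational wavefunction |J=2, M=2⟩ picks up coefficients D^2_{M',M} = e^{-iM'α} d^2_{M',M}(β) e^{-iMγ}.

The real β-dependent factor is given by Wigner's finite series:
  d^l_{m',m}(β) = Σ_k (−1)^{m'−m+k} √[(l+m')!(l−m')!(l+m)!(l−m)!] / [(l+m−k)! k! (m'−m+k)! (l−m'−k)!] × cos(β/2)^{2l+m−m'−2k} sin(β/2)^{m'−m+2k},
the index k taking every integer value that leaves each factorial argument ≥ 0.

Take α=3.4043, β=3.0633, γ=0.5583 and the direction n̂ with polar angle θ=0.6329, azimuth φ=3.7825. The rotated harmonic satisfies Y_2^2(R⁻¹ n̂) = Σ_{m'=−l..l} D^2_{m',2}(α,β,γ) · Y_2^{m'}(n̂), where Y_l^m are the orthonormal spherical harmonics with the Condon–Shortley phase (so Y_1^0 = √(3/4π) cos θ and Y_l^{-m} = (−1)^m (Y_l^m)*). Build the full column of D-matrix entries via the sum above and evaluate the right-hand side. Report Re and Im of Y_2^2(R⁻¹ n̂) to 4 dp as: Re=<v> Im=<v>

Need the full column D^2_{m',2} for m'=−2..2 at α=3.4043, β=3.0633, γ=0.5583.
cos(β/2)=0.039136, sin(β/2)=0.999234
d^2_{-2,2}: single k=4 term ⇒ +0.996939;  D = +0.827739-0.555640i
d^2_{-1,2}: single k=3 term ⇒ +0.078093;  D = -0.051311+0.058870i
d^2_{0,2}: single k=2 term ⇒ +0.003746;  D = +0.001644-0.003366i
d^2_{1,2}: single k=1 term ⇒ +0.000120;  D = -0.000023+0.000118i
d^2_{2,2}: single k=0 term ⇒ +0.000002;  D = -0.000000-0.000002i
Y_2^{m'}(θ=0.6329,φ=3.7825) and Σ D·Y over m':
  (+0.8277-0.5556i)·(+0.0385-0.1295i)  (-0.0513+0.0589i)·(-0.2953+0.2203i)  (+0.0016-0.0034i)·(+0.2998+0.0000i)  (-0.0000+0.0001i)·(+0.2953+0.2203i)  (-0.0000-0.0000i)·(+0.0385+0.1295i)
Y_2^2(R⁻¹ n̂) = -0.037453-0.158290i

Re=-0.0375 Im=-0.1583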